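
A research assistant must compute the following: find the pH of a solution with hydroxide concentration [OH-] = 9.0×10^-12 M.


pOH = -log10([OH-]) = -log10(9.0×10^-12)
= 12 - log10(9.0) = 11.05
pH = 14 - pOH = 14 - 11.05 = 2.95

2.95


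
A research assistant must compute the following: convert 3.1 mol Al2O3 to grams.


M(Al2O3) = 101.96 g/mol
mass = n × M = 3.1 × 101.96 = 316.08 g

316.08 g


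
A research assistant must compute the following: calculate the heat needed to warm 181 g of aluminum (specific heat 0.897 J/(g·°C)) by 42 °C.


q = mcΔT = 181 × 0.897 × 42
= 6818.99 J

6818.99 J


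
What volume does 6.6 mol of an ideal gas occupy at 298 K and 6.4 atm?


PV = nRT  (R = 0.08206 L·atm/(mol·K))
V = nRT/P = 6.6×0.08206×298/6.4
= 25.218 L

25.218 L


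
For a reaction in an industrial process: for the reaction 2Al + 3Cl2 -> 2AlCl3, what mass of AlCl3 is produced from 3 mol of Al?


Mole ratio AlCl3:Al = 2:2
n(AlCl3) = 3 × 2/2 = 3.000 mol
mass = 3.000 × 133.33 = 399.99 g

399.99 g


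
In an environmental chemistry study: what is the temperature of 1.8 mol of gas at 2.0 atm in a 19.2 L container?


PV = nRT  (R = 0.08206 L·atm/(mol·K))
T = PV/(nR) = 2.0×19.2/(1.8×0.08206)
= 38.40/0.147708
= 259.97 K

259.97 K


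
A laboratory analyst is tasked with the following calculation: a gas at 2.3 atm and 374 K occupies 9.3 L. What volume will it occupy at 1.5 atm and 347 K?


P1V1/T1 = P2V2/T2
V2 = P1V1T2/(T1P2)
= 2.3×9.3×347/(374×1.5)
= 13.231 L

13.231 L


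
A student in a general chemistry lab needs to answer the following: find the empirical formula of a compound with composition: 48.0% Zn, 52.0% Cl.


Assume 100 g sample. Moles of each element:
  Zn: 48.0/65.38 = 0.734 mol
  Cl: 52.0/35.45 = 1.467 mol
Divide by smallest (0.734):
  Zn: 0.734/0.734 = 1.0
  Cl: 1.467/0.734 = 2.0
Empirical formula: ZnCl2

ZnCl2


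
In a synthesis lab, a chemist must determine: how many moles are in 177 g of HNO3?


M(HNO3) = 63.02 g/mol
n = mass/M = 177/63.02 = 2.8086 mol

2.8086 mol


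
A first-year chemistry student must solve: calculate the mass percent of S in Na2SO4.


M(Na2SO4) = 2×22.99 + 1×32.07 + 4×16.0 = 142.05 g/mol
Mass of S = 1 × 32.07 = 32.07 g/mol
% S = 32.07/142.05 × 100 = 22.58%

22.58%


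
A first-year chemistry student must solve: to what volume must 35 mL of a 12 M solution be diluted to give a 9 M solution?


C1V1 = C2V2
12 × 35 = 9 × V2
V2 = 420/9 = 46.67 mL

46.67 mL


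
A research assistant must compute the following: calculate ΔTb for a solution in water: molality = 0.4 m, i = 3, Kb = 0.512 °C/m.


ΔTb = Kb × m × i
= 0.512 × 0.4 × 3
= 0.6144 °C

0.6144 °C


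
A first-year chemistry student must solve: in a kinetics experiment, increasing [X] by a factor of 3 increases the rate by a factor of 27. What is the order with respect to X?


rate ∝ [X]^n
3^n = 27 → n = 3
Order in X: 3

3


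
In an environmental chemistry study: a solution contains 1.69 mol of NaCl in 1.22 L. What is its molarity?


M = n/V = 1.69/1.22 = 1.385 mol/L

1.385 M


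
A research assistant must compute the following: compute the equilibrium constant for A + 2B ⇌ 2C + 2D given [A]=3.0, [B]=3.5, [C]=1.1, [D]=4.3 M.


Kc = [C]^2[D]^2/([A][B]^2)
= (1.1^2 × 4.3^2)/(3.0^1 × 3.5^2)
= 22.3729/36.75
= 0.6088

0.6088


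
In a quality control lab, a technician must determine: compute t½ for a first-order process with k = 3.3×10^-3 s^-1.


t½ = ln2/k = 0.693147/(3.3×10^-3 s^-1)
= 210.0 s

210.0 s


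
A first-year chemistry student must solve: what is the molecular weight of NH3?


M(NH3) = 1×14.01 + 3×1.008
= 14.01 + 3.02
= 17.03 g/mol

17.03 g/mol


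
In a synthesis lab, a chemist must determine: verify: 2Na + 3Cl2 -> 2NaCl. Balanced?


Equation: 2Na + 3Cl2 -> 2NaCl
Check atoms: Cl: 6≠2, Na: 2=2
Not balanced

No, not balanced


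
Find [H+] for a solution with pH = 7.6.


[H+] = 10^(-pH) = 10^(-7.6)
= 2.51×10^-8 M

2.51×10^-8 M


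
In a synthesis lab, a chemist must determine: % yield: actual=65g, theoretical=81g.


% yield = actual/theoretical × 100
= 65/81 × 100
= 80.25%

80.25%


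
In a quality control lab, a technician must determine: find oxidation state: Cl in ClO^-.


x + (-2) = -1, so x = +1
Oxidation number: +1

+1


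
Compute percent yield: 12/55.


% yield = actual/theoretical × 100
= 12/55 × 100
= 21.82%

21.82%


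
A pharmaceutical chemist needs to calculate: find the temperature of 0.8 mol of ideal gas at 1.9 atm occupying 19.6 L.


PV = nRT  (R = 0.08206 L·atm/(mol·K))
T = PV/(nR) = 1.9×19.6/(0.8×0.08206)
= 37.24/0.065648
= 567.27 K

567.27 K


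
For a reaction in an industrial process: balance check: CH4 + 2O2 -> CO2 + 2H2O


Equation: CH4 + 2O2 -> CO2 + 2H2O
Check atoms: C: 1=1, H: 4=4, O: 4=4
Balanced

Yes, balanced


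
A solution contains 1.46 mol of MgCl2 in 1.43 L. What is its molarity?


M = n/V = 1.46/1.43 = 1.021 mol/L

1.021 M


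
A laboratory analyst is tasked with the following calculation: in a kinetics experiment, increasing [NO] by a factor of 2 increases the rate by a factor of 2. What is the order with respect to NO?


rate ∝ [NO]^n
2^n = 2 → n = 1
Order in NO: 1

1


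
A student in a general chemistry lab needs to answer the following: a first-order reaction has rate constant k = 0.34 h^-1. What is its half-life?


t½ = ln2/k = 0.693147/(0.34 h^-1)
= 2.039 h

2.039 h


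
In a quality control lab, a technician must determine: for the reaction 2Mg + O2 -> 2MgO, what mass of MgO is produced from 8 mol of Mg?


Mole ratio MgO:Mg = 2:2
n(MgO) = 8 × 2/2 = 8.000 mol
mass = 8.000 × 40.31 = 322.48 g

322.48 g


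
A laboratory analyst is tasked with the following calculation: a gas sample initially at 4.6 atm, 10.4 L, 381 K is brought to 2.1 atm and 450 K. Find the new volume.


P1V1/T1 = P2V2/T2
V2 = P1V1T2/(T1P2)
= 4.6×10.4×450/(381×2.1)
= 26.907 L

26.907 L


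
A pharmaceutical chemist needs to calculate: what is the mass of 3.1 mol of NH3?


M(NH3) = 17.03 g/mol
mass = n × M = 3.1 × 17.03 = 52.79 g

52.79 g


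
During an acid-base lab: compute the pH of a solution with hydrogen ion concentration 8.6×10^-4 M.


pH = -log10([H+]) = -log10(8.6×10^-4)
= 4 - log10(8.6)
= 4 - 0.93
= 3.07

3.07


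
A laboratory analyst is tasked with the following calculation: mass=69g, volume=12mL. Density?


ρ = mass/volume
= 69/12
= 5.75 g/mL

5.75 g/mL


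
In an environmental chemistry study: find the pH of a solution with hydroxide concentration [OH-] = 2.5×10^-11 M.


pOH = -log10([OH-]) = -log10(2.5×10^-11)
= 11 - log10(2.5) = 10.6
pH = 14 - pOH = 14 - 10.6 = 3.4

3.4


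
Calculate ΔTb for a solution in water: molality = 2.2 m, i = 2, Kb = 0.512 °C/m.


ΔTb = Kb × m × i
= 0.512 × 2.2 × 2
= 2.2528 °C

2.2528 °C


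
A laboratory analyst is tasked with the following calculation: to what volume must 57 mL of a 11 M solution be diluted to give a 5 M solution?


C1V1 = C2V2
11 × 57 = 5 × V2
V2 = 627/5 = 125.4 mL

125.4 mL


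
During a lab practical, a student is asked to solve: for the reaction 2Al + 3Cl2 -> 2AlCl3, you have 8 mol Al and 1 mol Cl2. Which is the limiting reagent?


Mole ratio available / coefficient:
  Al: 8/2 = 4.000
  Cl2: 1/3 = 0.333
Smaller ratio is limiting.

Cl2


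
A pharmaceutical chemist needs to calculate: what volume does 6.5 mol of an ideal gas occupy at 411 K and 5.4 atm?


PV = nRT  (R = 0.08206 L·atm/(mol·K))
V = nRT/P = 6.5×0.08206×411/5.4
= 40.597 L

40.597 L


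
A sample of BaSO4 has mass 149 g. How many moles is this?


M(BaSO4) = 233.4 g/mol
n = mass/M = 149/233.4 = 0.6384 mol

0.6384 mol


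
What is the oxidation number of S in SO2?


x + 2(-2) = 0, so x = +4
Oxidation number: +4

+4


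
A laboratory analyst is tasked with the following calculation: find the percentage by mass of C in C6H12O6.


M(C6H12O6) = 6×12.01 + 12×1.008 + 6×16.0 = 180.156 g/mol
Mass of C = 6 × 12.01 = 72.06 g/mol
% C = 72.06/180.156 × 100 = 40.00%

40.00%


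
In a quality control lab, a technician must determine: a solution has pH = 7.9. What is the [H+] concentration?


[H+] = 10^(-pH) = 10^(-7.9)
= 1.26×10^-8 M

1.26×10^-8 M


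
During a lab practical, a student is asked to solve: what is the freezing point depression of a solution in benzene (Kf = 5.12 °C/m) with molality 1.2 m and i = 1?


ΔTf = Kf × m × i
= 5.12 × 1.2 × 1
= 6.144 °C

6.144 °C


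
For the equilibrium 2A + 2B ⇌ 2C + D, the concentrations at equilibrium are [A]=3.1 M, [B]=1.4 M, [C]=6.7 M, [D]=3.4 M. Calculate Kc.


Kc = [C]^2[D]/([A]^2[B]^2)
= (6.7^2 × 3.4^1)/(3.1^2 × 1.4^2)
= 152.626/18.8356
= 8.103

8.103


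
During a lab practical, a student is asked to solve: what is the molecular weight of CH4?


M(CH4) = 1×12.01 + 4×1.008
= 12.01 + 4.03
= 16.04 g/mol

16.04 g/mol


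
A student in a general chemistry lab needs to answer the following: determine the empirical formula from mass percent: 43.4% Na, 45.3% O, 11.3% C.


Assume 100 g sample. Moles of each element:
  Na: 43.4/22.99 = 1.888 mol
  O: 45.3/16.0 = 2.831 mol
  C: 11.3/12.01 = 0.941 mol
Divide by smallest (0.941):
  Na: 1.888/0.941 = 2.01
  O: 2.831/0.941 = 3.01
  C: 0.941/0.941 = 1.0
Empirical formula: Na2CO3

Na2CO3


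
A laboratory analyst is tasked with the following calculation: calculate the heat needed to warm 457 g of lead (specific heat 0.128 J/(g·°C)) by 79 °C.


q = mcΔT = 457 × 0.128 × 79
= 4621.18 J

4621.18 J


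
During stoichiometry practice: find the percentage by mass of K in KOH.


M(KOH) = 1×39.1 + 1×16.0 + 1×1.008 = 56.108 g/mol
Mass of K = 1 × 39.1 = 39.10 g/mol
% K = 39.10/56.108 × 100 = 69.69%

69.69%


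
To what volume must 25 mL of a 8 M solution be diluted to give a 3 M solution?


C1V1 = C2V2
8 × 25 = 3 × V2
V2 = 200/3 = 66.67 mL

66.67 mL


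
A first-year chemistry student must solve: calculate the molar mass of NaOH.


M(NaOH) = 1×22.99 + 1×16.0 + 1×1.008
= 22.99 + 16.0 + 1.01
= 40.0 g/mol

40.0 g/mol


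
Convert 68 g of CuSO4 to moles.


M(CuSO4) = 159.62 g/mol
n = mass/M = 68/159.62 = 0.426 mol

0.426 mol


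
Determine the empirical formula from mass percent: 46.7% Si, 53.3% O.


Assume 100 g sample. Moles of each element:
  Si: 46.7/28.09 = 1.663 mol
  O: 53.3/16.0 = 3.331 mol
Divide by smallest (1.663):
  Si: 1.663/1.663 = 1.0
  O: 3.331/1.663 = 2.0
Empirical formula: SiO2

SiO2


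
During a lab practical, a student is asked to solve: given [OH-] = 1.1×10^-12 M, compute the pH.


pOH = -log10([OH-]) = -log10(1.1×10^-12)
= 12 - log10(1.1) = 11.96
pH = 14 - pOH = 14 - 11.96 = 2.04

2.04


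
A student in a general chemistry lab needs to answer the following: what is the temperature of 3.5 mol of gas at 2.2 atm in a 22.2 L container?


PV = nRT  (R = 0.08206 L·atm/(mol·K))
T = PV/(nR) = 2.2×22.2/(3.5×0.08206)
= 48.84/0.287210
= 170.05 K

170.05 K


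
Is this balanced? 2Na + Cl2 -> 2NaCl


Equation: 2Na + Cl2 -> 2NaCl
Check atoms: Cl: 2=2, Na: 2=2
Balanced

Yes, balanced


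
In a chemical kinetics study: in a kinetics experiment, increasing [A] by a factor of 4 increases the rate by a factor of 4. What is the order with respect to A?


rate ∝ [A]^n
4^n = 4 → n = 1
Order in A: 1

1


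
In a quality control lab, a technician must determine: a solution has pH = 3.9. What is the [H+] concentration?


[H+] = 10^(-pH) = 10^(-3.9)
= 1.26×10^-4 M

1.26×10^-4 M


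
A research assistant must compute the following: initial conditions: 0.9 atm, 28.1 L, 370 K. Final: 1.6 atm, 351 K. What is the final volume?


P1V1/T1 = P2V2/T2
V2 = P1V1T2/(T1P2)
= 0.9×28.1×351/(370×1.6)
= 14.995 L

14.995 L


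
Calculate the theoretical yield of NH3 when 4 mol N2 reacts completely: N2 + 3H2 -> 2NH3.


Mole ratio NH3:N2 = 2:1
n(NH3) = 4 × 2/1 = 8.000 mol
mass = 8.000 × 17.03 = 136.24 g

136.24 g


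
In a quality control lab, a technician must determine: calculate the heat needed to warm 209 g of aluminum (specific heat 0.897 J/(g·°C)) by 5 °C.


q = mcΔT = 209 × 0.897 × 5
= 937.37 J

937.37 J


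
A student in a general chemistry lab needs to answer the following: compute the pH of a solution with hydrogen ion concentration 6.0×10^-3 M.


pH = -log10([H+]) = -log10(6.0×10^-3)
= 3 - log10(6.0)
= 3 - 0.78
= 2.22

2.22


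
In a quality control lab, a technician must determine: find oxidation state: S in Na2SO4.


2(+1) + x + 4(-2) = 0, so x = +6
Oxidation number: +6

+6


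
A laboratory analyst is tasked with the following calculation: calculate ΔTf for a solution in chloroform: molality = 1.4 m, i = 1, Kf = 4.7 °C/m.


ΔTf = Kf × m × i
= 4.7 × 1.4 × 1
= 6.58 °C

6.58 °C


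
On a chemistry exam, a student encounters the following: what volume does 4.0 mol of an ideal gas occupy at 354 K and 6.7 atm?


PV = nRT  (R = 0.08206 L·atm/(mol·K))
V = nRT/P = 4.0×0.08206×354/6.7
= 17.343 L

17.343 L


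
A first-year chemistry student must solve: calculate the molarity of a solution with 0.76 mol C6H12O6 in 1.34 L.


M = n/V = 0.76/1.34 = 0.567 mol/L

0.567 M


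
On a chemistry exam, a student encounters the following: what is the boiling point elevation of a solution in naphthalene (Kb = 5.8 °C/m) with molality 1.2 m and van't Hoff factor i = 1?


ΔTb = Kb × m × i
= 5.8 × 1.2 × 1
= 6.96 °C

6.96 °C


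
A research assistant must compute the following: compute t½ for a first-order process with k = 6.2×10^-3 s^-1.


t½ = ln2/k = 0.693147/(6.2×10^-3 s^-1)
= 111.8 s

111.8 s


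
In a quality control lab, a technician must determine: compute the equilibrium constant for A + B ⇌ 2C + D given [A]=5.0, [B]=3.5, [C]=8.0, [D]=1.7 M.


Kc = [C]^2[D]/([A][B])
= (8.0^2 × 1.7^1)/(5.0^1 × 3.5^1)
= 108.8/17.5
= 6.217

6.217


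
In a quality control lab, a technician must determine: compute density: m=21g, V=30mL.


ρ = mass/volume
= 21/30
= 0.7 g/mL

0.7 g/mL


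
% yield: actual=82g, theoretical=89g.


% yield = actual/theoretical × 100
= 82/89 × 100
= 92.13%

92.13%


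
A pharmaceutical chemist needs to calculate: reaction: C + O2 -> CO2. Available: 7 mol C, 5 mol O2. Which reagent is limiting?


Mole ratio available / coefficient:
  C: 7/1 = 7.000
  O2: 5/1 = 5.000
Smaller ratio is limiting.

O2


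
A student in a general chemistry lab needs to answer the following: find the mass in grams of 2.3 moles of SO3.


M(SO3) = 80.07 g/mol
mass = n × M = 2.3 × 80.07 = 184.16 g

184.16 g


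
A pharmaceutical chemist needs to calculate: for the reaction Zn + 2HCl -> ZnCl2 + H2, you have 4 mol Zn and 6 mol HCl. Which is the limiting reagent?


Mole ratio available / coefficient:
  Zn: 4/1 = 4.000
  HCl: 6/2 = 3.000
Smaller ratio is limiting.

HCl


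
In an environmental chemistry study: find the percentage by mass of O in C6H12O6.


M(C6H12O6) = 6×12.01 + 12×1.008 + 6×16.0 = 180.156 g/mol
Mass of O = 6 × 16.0 = 96.00 g/mol
% O = 96.00/180.156 × 100 = 53.29%

53.29%


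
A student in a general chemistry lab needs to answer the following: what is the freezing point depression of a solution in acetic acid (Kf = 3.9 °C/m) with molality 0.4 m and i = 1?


ΔTf = Kf × m × i
= 3.9 × 0.4 × 1
= 1.56 °C

1.56 °C


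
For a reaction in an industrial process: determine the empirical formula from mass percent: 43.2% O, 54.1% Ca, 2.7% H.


Assume 100 g sample. Moles of each element:
  O: 43.2/16.0 = 2.7 mol
  Ca: 54.1/40.08 = 1.35 mol
  H: 2.7/1.008 = 2.679 mol
Divide by smallest (1.35):
  O: 2.7/1.35 = 2.0
  Ca: 1.35/1.35 = 1.0
  H: 2.679/1.35 = 1.98
Empirical formula: CaO2H2

CaO2H2


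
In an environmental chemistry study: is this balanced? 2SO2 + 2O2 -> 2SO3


Equation: 2SO2 + 2O2 -> 2SO3
Check atoms: O: 8≠6, S: 2=2
Not balanced

No, not balanced


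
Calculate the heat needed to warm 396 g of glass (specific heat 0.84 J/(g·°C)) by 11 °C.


q = mcΔT = 396 × 0.84 × 11
= 3659.04 J

3659.04 J


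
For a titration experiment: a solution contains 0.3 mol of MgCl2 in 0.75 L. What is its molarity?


M = n/V = 0.3/0.75 = 0.400 mol/L

0.400 M


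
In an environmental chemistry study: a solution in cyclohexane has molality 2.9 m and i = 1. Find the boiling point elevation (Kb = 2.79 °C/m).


ΔTb = Kb × m × i
= 2.79 × 2.9 × 1
= 8.091 °C

8.091 °C


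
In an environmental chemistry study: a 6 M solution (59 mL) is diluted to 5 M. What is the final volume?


C1V1 = C2V2
6 × 59 = 5 × V2
V2 = 354/5 = 70.8 mL

70.8 mL


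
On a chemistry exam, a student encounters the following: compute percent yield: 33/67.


% yield = actual/theoretical × 100
= 33/67 × 100
= 49.25%

49.25%


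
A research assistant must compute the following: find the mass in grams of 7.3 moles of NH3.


M(NH3) = 17.03 g/mol
mass = n × M = 7.3 × 17.03 = 124.32 g

124.32 g


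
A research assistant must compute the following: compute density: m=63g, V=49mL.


ρ = mass/volume
= 63/49
= 1.286 g/mL

1.286 g/mL


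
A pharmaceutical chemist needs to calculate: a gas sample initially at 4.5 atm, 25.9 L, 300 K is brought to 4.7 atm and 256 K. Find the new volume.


P1V1/T1 = P2V2/T2
V2 = P1V1T2/(T1P2)
= 4.5×25.9×256/(300×4.7)
= 21.161 L

21.161 L


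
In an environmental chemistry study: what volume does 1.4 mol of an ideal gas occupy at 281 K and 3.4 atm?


PV = nRT  (R = 0.08206 L·atm/(mol·K))
V = nRT/P = 1.4×0.08206×281/3.4
= 9.495 L

9.495 L


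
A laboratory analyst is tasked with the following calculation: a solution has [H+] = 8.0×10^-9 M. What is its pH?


pH = -log10([H+]) = -log10(8.0×10^-9)
= 9 - log10(8.0)
= 9 - 0.9
= 8.1

8.1


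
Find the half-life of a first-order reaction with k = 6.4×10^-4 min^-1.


t½ = ln2/k = 0.693147/(6.4×10^-4 min^-1)
= 1083 min

1083 min


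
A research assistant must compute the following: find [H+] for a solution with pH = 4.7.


[H+] = 10^(-pH) = 10^(-4.7)
= 2.0×10^-5 M

2.0×10^-5 M


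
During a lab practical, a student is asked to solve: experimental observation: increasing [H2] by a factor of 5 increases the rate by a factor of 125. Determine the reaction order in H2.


rate ∝ [H2]^n
5^n = 125 → n = 3
Order in H2: 3

3


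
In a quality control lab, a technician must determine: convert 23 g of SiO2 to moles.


M(SiO2) = 60.09 g/mol
n = mass/M = 23/60.09 = 0.3828 mol

0.3828 mol


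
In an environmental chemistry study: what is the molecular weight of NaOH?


M(NaOH) = 1×22.99 + 1×16.0 + 1×1.008
= 22.99 + 16.0 + 1.01
= 40.0 g/mol

40.0 g/mol


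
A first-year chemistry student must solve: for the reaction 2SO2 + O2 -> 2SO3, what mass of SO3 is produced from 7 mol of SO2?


Mole ratio SO3:SO2 = 2:2
n(SO3) = 7 × 2/2 = 7.000 mol
mass = 7.000 × 80.07 = 560.49 g

560.49 g


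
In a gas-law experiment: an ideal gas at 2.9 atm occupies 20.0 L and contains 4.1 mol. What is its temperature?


PV = nRT  (R = 0.08206 L·atm/(mol·K))
T = PV/(nR) = 2.9×20.0/(4.1×0.08206)
= 58.00/0.336446
= 172.39 K

172.39 K


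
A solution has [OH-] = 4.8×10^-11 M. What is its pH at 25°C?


pOH = -log10([OH-]) = -log10(4.8×10^-11)
= 11 - log10(4.8) = 10.32
pH = 14 - pOH = 14 - 10.32 = 3.68

3.68


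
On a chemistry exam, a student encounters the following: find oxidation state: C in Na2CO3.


2(+1) + x + 3(-2) = 0, so x = +4
Oxidation number: +4

+4


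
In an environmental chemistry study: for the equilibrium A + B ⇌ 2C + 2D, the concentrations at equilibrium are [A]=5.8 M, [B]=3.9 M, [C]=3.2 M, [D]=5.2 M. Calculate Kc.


Kc = [C]^2[D]^2/([A][B])
= (3.2^2 × 5.2^2)/(5.8^1 × 3.9^1)
= 276.8896/22.62
= 12.24

12.24


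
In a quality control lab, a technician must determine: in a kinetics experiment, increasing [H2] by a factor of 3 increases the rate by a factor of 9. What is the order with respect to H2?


rate ∝ [H2]^n
3^n = 9 → n = 2
Order in H2: 2

2


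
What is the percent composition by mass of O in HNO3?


M(HNO3) = 1×1.008 + 1×14.01 + 3×16.0 = 63.018 g/mol
Mass of O = 3 × 16.0 = 48.00 g/mol
% O = 48.00/63.018 × 100 = 76.17%

76.17%


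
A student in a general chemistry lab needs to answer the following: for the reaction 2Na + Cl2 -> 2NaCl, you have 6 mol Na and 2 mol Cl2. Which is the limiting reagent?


Mole ratio available / coefficient:
  Na: 6/2 = 3.000
  Cl2: 2/1 = 2.000
Smaller ratio is limiting.

Cl2


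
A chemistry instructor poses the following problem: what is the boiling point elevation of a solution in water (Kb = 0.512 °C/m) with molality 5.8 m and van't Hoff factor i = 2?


ΔTb = Kb × m × i
= 0.512 × 5.8 × 2
= 5.9392 °C

5.9392 °C


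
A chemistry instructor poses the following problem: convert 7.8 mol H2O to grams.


M(H2O) = 18.02 g/mol
mass = n × M = 7.8 × 18.02 = 140.56 g

140.56 g


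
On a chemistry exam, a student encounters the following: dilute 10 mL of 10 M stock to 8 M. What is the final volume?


C1V1 = C2V2
10 × 10 = 8 × V2
V2 = 100/8 = 12.5 mL

12.5 mL


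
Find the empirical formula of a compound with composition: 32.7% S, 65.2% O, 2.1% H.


Assume 100 g sample. Moles of each element:
  S: 32.7/32.07 = 1.02 mol
  O: 65.2/16.0 = 4.075 mol
  H: 2.1/1.008 = 2.083 mol
Divide by smallest (1.02):
  S: 1.02/1.02 = 1.0
  O: 4.075/1.02 = 4.0
  H: 2.083/1.02 = 2.04
Empirical formula: H2SO4

H2SO4


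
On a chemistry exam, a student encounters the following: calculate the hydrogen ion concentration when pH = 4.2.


[H+] = 10^(-pH) = 10^(-4.2)
= 6.31×10^-5 M

6.31×10^-5 M


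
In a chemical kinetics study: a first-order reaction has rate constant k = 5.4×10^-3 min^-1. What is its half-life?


t½ = ln2/k = 0.693147/(5.4×10^-3 min^-1)
= 128.4 min

128.4 min


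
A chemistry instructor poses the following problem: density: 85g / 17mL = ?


ρ = mass/volume
= 85/17
= 5.0 g/mL

5.0 g/mL


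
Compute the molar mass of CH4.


M(CH4) = 1×12.01 + 4×1.008
= 12.01 + 4.03
= 16.04 g/mol

16.04 g/mol


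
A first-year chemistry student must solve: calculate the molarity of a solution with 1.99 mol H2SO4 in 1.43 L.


M = n/V = 1.99/1.43 = 1.392 mol/L

1.392 M


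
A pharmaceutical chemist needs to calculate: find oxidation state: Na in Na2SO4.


Group 1 metal: +1
Oxidation number: +1

+1


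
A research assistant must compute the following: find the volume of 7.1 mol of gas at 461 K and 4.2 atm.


PV = nRT  (R = 0.08206 L·atm/(mol·K))
V = nRT/P = 7.1×0.08206×461/4.2
= 63.95 L

63.95 L


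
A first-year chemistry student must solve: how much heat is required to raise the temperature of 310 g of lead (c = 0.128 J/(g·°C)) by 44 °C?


q = mcΔT = 310 × 0.128 × 44
= 1745.92 J

1745.92 J


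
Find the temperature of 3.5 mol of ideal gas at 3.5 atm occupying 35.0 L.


PV = nRT  (R = 0.08206 L·atm/(mol·K))
T = PV/(nR) = 3.5×35.0/(3.5×0.08206)
= 122.50/0.287210
= 426.52 K

426.52 K


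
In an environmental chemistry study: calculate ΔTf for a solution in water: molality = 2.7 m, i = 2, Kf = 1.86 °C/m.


ΔTf = Kf × m × i
= 1.86 × 2.7 × 2
= 10.044 °C

10.044 °C


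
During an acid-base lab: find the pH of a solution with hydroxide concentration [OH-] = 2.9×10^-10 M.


pOH = -log10([OH-]) = -log10(2.9×10^-10)
= 10 - log10(2.9) = 9.54
pH = 14 - pOH = 14 - 9.54 = 4.46

4.46


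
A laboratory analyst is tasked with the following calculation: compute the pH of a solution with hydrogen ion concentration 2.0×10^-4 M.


pH = -log10([H+]) = -log10(2.0×10^-4)
= 4 - log10(2.0)
= 4 - 0.3
= 3.7

3.7


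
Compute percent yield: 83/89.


% yield = actual/theoretical × 100
= 83/89 × 100
= 93.26%

93.26%


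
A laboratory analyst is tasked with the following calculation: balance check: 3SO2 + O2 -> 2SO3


Equation: 3SO2 + O2 -> 2SO3
Check atoms: O: 8≠6, S: 3≠2
Not balanced

No, not balanced


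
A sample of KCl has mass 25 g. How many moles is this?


M(KCl) = 74.55 g/mol
n = mass/M = 25/74.55 = 0.3353 mol

0.3353 mol


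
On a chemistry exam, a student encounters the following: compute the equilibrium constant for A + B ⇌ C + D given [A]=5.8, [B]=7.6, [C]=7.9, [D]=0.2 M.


Kc = [C][D]/([A][B])
= (7.9^1 × 0.2^1)/(5.8^1 × 7.6^1)
= 1.58/44.08
= 0.03584

0.03584


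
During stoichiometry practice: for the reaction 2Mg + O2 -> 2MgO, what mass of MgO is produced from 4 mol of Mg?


Mole ratio MgO:Mg = 2:2
n(MgO) = 4 × 2/2 = 4.000 mol
mass = 4.000 × 40.31 = 161.24 g

161.24 g


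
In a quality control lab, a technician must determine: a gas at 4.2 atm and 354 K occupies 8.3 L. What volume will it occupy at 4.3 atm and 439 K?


P1V1/T1 = P2V2/T2
V2 = P1V1T2/(T1P2)
= 4.2×8.3×439/(354×4.3)
= 10.054 L

10.054 L


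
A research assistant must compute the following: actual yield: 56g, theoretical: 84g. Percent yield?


% yield = actual/theoretical × 100
= 56/84 × 100
= 66.67%

66.67%


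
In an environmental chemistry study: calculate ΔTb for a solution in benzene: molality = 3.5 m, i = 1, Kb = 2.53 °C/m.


ΔTb = Kb × m × i
= 2.53 × 3.5 × 1
= 8.855 °C

8.855 °C


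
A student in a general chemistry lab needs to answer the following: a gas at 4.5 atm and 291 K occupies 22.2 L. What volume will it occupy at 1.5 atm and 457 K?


P1V1/T1 = P2V2/T2
V2 = P1V1T2/(T1P2)
= 4.5×22.2×457/(291×1.5)
= 104.592 L

104.592 L


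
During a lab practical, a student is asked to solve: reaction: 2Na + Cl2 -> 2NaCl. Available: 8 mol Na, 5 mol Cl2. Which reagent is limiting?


Mole ratio available / coefficient:
  Na: 8/2 = 4.000
  Cl2: 5/1 = 5.000
Smaller ratio is limiting.

Na


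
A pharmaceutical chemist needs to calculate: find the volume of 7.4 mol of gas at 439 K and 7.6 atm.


PV = nRT  (R = 0.08206 L·atm/(mol·K))
V = nRT/P = 7.4×0.08206×439/7.6
= 35.076 L

35.076 L


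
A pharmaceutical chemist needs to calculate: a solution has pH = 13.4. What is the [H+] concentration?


[H+] = 10^(-pH) = 10^(-13.4)
= 3.98×10^-14 M

3.98×10^-14 M


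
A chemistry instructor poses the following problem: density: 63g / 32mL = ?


ρ = mass/volume
= 63/32
= 1.969 g/mL

1.969 g/mL


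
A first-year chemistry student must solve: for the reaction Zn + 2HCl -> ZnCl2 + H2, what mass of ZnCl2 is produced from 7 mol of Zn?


Mole ratio ZnCl2:Zn = 1:1
n(ZnCl2) = 7 × 1/1 = 7.000 mol
mass = 7.000 × 136.28 = 953.96 g

953.96 g


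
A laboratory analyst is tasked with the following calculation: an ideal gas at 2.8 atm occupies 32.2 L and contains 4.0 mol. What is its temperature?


PV = nRT  (R = 0.08206 L·atm/(mol·K))
T = PV/(nR) = 2.8×32.2/(4.0×0.08206)
= 90.16/0.328240
= 274.68 K

274.68 K


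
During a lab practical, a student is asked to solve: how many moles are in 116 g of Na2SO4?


M(Na2SO4) = 142.05 g/mol
n = mass/M = 116/142.05 = 0.8166 mol

0.8166 mol


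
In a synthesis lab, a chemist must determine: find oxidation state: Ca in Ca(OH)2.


Group 2 metal: +2
Oxidation number: +2

+2


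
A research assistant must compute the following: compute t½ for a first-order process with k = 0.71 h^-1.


t½ = ln2/k = 0.693147/(0.71 h^-1)
= 0.9763 h

0.9763 h


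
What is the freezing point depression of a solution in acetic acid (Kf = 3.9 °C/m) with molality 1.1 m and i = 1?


ΔTf = Kf × m × i
= 3.9 × 1.1 × 1
= 4.29 °C

4.29 °C


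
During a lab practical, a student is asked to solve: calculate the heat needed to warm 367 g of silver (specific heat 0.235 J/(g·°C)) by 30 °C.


q = mcΔT = 367 × 0.235 × 30
= 2587.35 J

2587.35 J


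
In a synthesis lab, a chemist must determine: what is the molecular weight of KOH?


M(KOH) = 1×39.1 + 1×16.0 + 1×1.008
= 39.1 + 16.0 + 1.01
= 56.11 g/mol

56.11 g/mol


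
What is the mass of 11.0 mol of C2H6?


M(C2H6) = 30.07 g/mol
mass = n × M = 11.0 × 30.07 = 330.77 g

330.77 g


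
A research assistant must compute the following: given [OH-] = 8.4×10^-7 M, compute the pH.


pOH = -log10([OH-]) = -log10(8.4×10^-7)
= 7 - log10(8.4) = 6.08
pH = 14 - pOH = 14 - 6.08 = 7.92

7.92


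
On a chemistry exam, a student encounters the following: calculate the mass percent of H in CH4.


M(CH4) = 1×12.01 + 4×1.008 = 16.042 g/mol
Mass of H = 4 × 1.008 = 4.032 g/mol
% H = 4.032/16.042 × 100 = 25.13%

25.13%


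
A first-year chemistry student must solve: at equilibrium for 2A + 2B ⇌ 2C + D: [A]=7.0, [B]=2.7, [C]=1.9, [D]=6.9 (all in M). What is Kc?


Kc = [C]^2[D]/([A]^2[B]^2)
= (1.9^2 × 6.9^1)/(7.0^2 × 2.7^2)
= 24.909/357.21
= 0.06973

0.06973


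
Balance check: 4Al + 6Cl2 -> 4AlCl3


Equation: 4Al + 6Cl2 -> 4AlCl3
Check atoms: Al: 4=4, Cl: 12=12
Balanced

Yes, balanced


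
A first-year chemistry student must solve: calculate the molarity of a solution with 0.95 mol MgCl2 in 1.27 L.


M = n/V = 0.95/1.27 = 0.748 mol/L

0.748 M


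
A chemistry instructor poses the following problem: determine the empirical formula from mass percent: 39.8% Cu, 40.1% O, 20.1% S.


Assume 100 g sample. Moles of each element:
  Cu: 39.8/63.55 = 0.626 mol
  O: 40.1/16.0 = 2.506 mol
  S: 20.1/32.07 = 0.627 mol
Divide by smallest (0.626):
  Cu: 0.626/0.626 = 1.0
  O: 2.506/0.626 = 4.0
  S: 0.627/0.626 = 1.0
Empirical formula: CuSO4

CuSO4


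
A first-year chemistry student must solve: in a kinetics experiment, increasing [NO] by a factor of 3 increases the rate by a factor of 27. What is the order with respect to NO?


rate ∝ [NO]^n
3^n = 27 → n = 3
Order in NO: 3

3


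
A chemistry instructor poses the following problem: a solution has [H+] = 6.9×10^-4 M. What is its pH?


pH = -log10([H+]) = -log10(6.9×10^-4)
= 4 - log10(6.9)
= 4 - 0.84
= 3.16

3.16


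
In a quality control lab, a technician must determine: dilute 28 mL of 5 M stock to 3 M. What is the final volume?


C1V1 = C2V2
5 × 28 = 3 × V2
V2 = 140/3 = 46.67 mL

46.67 mL


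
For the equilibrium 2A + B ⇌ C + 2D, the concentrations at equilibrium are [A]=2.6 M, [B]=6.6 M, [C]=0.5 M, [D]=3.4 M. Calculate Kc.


Kc = [C][D]^2/([A]^2[B])
= (0.5^1 × 3.4^2)/(2.6^2 × 6.6^1)
= 5.78/44.616
= 0.1295

0.1295


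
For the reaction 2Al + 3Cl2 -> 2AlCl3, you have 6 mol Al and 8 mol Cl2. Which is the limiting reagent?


Mole ratio available / coefficient:
  Al: 6/2 = 3.000
  Cl2: 8/3 = 2.667
Smaller ratio is limiting.

Cl2


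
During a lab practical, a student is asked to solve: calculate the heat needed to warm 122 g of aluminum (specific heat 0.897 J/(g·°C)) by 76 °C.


q = mcΔT = 122 × 0.897 × 76
= 8316.98 J

8316.98 J


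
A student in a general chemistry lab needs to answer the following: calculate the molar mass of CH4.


M(CH4) = 1×12.01 + 4×1.008
= 12.01 + 4.03
= 16.04 g/mol

16.04 g/mol


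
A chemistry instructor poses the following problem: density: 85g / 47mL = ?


ρ = mass/volume
= 85/47
= 1.809 g/mL

1.809 g/mL


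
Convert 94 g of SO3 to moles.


M(SO3) = 80.07 g/mol
n = mass/M = 94/80.07 = 1.174 mol

1.174 mol


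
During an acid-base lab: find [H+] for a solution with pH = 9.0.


[H+] = 10^(-pH) = 10^(-9.0)
= 1.0×10^-9 M

1.0×10^-9 M


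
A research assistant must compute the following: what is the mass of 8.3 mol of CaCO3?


M(CaCO3) = 100.09 g/mol
mass = n × M = 8.3 × 100.09 = 830.75 g

830.75 g


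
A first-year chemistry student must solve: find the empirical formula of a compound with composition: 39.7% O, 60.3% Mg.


Assume 100 g sample. Moles of each element:
  O: 39.7/16.0 = 2.481 mol
  Mg: 60.3/24.31 = 2.48 mol
Divide by smallest (2.48):
  O: 2.481/2.48 = 1.0
  Mg: 2.48/2.48 = 1.0
Empirical formula: MgO

MgO


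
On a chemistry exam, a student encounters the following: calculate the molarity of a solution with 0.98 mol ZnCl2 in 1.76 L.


M = n/V = 0.98/1.76 = 0.557 mol/L

0.557 M


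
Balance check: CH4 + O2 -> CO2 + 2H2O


Equation: CH4 + O2 -> CO2 + 2H2O
Check atoms: C: 1=1, H: 4=4, O: 2≠4
Not balanced

No, not balanced


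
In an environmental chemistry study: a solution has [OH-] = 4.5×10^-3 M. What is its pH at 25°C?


pOH = -log10([OH-]) = -log10(4.5×10^-3)
= 3 - log10(4.5) = 2.35
pH = 14 - pOH = 14 - 2.35 = 11.65

11.65


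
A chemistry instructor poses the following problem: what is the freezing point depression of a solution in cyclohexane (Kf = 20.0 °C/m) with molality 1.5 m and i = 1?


ΔTf = Kf × m × i
= 20.0 × 1.5 × 1
= 30.0 °C

30.0 °C


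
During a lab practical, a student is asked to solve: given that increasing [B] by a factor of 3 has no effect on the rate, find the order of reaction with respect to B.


rate ∝ [B]^n
rate ∝ [B]^0
Order in B: 0

0


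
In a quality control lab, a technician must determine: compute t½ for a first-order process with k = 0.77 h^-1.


t½ = ln2/k = 0.693147/(0.77 h^-1)
= 0.9002 h

0.9002 h


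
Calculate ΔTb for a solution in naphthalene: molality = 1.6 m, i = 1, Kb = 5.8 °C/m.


ΔTb = Kb × m × i
= 5.8 × 1.6 × 1
= 9.28 °C

9.28 °C


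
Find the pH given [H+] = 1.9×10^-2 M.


pH = -log10([H+]) = -log10(1.9×10^-2)
= 2 - log10(1.9)
= 2 - 0.28
= 1.72

1.72


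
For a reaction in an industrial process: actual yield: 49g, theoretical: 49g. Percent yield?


% yield = actual/theoretical × 100
= 49/49 × 100
= 100.0%

100.0%


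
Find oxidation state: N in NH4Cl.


x + 4(+1) + (-1) = 0, so x = -3
Oxidation number: -3

-3


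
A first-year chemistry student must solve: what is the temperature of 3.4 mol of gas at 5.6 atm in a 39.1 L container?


PV = nRT  (R = 0.08206 L·atm/(mol·K))
T = PV/(nR) = 5.6×39.1/(3.4×0.08206)
= 218.96/0.279004
= 784.79 K

784.79 K


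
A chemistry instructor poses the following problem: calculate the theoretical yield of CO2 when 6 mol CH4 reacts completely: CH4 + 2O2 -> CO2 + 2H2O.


Mole ratio CO2:CH4 = 1:1
n(CO2) = 6 × 1/1 = 6.000 mol
mass = 6.000 × 44.01 = 264.06 g

264.06 g


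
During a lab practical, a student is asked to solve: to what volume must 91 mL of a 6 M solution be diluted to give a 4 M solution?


C1V1 = C2V2
6 × 91 = 4 × V2
V2 = 546/4 = 136.5 mL

136.5 mL


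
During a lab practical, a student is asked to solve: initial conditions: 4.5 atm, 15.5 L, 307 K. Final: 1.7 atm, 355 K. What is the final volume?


P1V1/T1 = P2V2/T2
V2 = P1V1T2/(T1P2)
= 4.5×15.5×355/(307×1.7)
= 47.444 L

47.444 L


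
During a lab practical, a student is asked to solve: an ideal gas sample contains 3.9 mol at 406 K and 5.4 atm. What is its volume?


PV = nRT  (R = 0.08206 L·atm/(mol·K))
V = nRT/P = 3.9×0.08206×406/5.4
= 24.062 L

24.062 L


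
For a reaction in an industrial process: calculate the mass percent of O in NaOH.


M(NaOH) = 1×22.99 + 1×16.0 + 1×1.008 = 39.998 g/mol
Mass of O = 1 × 16.0 = 16.00 g/mol
% O = 16.00/39.998 × 100 = 40.00%

40.00%


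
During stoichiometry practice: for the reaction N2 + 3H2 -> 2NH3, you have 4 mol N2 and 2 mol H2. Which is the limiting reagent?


Mole ratio available / coefficient:
  N2: 4/1 = 4.000
  H2: 2/3 = 0.667
Smaller ratio is limiting.

H2


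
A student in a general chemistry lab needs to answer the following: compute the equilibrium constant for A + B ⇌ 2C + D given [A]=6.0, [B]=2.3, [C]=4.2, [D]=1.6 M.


Kc = [C]^2[D]/([A][B])
= (4.2^2 × 1.6^1)/(6.0^1 × 2.3^1)
= 28.224/13.8
= 2.045

2.045


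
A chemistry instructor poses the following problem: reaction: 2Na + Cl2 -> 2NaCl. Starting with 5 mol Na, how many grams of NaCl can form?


Mole ratio NaCl:Na = 2:2
n(NaCl) = 5 × 2/2 = 5.000 mol
mass = 5.000 × 58.44 = 292.2 g

292.2 g


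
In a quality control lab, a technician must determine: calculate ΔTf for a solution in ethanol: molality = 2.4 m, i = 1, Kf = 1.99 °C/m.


ΔTf = Kf × m × i
= 1.99 × 2.4 × 1
= 4.776 °C

4.776 °C


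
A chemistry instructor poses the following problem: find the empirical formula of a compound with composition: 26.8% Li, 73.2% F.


Assume 100 g sample. Moles of each element:
  Li: 26.8/6.94 = 3.862 mol
  F: 73.2/19.0 = 3.853 mol
Divide by smallest (3.853):
  Li: 3.862/3.853 = 1.0
  F: 3.853/3.853 = 1.0
Empirical formula: LiF

LiF


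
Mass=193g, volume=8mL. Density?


ρ = mass/volume
= 193/8
= 24.125 g/mL

24.125 g/mL


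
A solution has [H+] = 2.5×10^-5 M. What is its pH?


pH = -log10([H+]) = -log10(2.5×10^-5)
= 5 - log10(2.5)
= 5 - 0.4
= 4.6

4.6


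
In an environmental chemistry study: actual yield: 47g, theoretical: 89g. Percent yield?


% yield = actual/theoretical × 100
= 47/89 × 100
= 52.81%

52.81%


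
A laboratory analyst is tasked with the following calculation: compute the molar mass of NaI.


M(NaI) = 1×22.99 + 1×126.9
= 22.99 + 126.9
= 149.89 g/mol

149.89 g/mol


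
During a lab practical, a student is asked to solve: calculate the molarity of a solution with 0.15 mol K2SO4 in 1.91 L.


M = n/V = 0.15/1.91 = 0.079 mol/L

0.079 M


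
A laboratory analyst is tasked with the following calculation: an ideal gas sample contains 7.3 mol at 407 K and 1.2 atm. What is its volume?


PV = nRT  (R = 0.08206 L·atm/(mol·K))
V = nRT/P = 7.3×0.08206×407/1.2
= 203.174 L

203.174 L


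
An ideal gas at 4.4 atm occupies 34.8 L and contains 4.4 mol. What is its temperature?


PV = nRT  (R = 0.08206 L·atm/(mol·K))
T = PV/(nR) = 4.4×34.8/(4.4×0.08206)
= 153.12/0.361064
= 424.08 K

424.08 K


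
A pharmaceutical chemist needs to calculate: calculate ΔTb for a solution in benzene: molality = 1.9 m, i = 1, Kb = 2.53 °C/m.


ΔTb = Kb × m × i
= 2.53 × 1.9 × 1
= 4.807 °C

4.807 °C


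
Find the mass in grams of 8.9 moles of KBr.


M(KBr) = 119.0 g/mol
mass = n × M = 8.9 × 119.0 = 1059.10 g

1059.10 g


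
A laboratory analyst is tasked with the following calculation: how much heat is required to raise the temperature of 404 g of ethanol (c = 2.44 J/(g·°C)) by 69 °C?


q = mcΔT = 404 × 2.44 × 69
= 68017.44 J

68017.44 J


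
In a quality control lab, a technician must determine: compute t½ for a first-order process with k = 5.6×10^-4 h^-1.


t½ = ln2/k = 0.693147/(5.6×10^-4 h^-1)
= 1238 h

1238 h


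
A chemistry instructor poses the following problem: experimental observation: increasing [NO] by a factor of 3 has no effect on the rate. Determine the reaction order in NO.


rate ∝ [NO]^n
rate ∝ [NO]^0
Order in NO: 0

0


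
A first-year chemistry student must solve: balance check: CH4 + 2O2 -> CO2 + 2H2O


Equation: CH4 + 2O2 -> CO2 + 2H2O
Check atoms: C: 1=1, H: 4=4, O: 4=4
Balanced

Yes, balanced


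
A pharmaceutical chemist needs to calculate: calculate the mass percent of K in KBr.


M(KBr) = 1×39.1 + 1×79.9 = 119.00 g/mol
Mass of K = 1 × 39.1 = 39.10 g/mol
% K = 39.10/119.00 × 100 = 32.86%

32.86%


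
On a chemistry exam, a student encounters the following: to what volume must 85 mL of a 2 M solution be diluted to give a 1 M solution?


C1V1 = C2V2
2 × 85 = 1 × V2
V2 = 170/1 = 170.0 mL

170.0 mL


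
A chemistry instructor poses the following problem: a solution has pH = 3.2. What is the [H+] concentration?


[H+] = 10^(-pH) = 10^(-3.2)
= 6.31×10^-4 M

6.31×10^-4 M


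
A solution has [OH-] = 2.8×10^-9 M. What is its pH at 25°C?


pOH = -log10([OH-]) = -log10(2.8×10^-9)
= 9 - log10(2.8) = 8.55
pH = 14 - pOH = 14 - 8.55 = 5.45

5.45
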